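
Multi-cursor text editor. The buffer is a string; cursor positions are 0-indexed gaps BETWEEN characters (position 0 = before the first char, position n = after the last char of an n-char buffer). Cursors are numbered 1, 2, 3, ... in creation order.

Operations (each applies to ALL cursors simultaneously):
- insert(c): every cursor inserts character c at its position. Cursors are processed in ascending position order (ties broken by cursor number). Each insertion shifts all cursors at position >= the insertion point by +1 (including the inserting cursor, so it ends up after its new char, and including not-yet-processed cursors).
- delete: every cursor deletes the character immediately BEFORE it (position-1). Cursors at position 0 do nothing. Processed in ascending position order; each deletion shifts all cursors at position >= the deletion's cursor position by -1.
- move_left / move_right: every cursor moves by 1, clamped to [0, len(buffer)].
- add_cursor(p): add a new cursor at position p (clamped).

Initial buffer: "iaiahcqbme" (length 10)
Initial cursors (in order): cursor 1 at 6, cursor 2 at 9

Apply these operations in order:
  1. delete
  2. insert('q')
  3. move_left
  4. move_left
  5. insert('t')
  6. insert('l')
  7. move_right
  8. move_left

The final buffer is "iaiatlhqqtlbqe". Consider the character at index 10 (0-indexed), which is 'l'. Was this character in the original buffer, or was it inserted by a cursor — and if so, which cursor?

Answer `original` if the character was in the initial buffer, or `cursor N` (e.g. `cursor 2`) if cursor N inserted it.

Answer: cursor 2

Derivation:
After op 1 (delete): buffer="iaiahqbe" (len 8), cursors c1@5 c2@7, authorship ........
After op 2 (insert('q')): buffer="iaiahqqbqe" (len 10), cursors c1@6 c2@9, authorship .....1..2.
After op 3 (move_left): buffer="iaiahqqbqe" (len 10), cursors c1@5 c2@8, authorship .....1..2.
After op 4 (move_left): buffer="iaiahqqbqe" (len 10), cursors c1@4 c2@7, authorship .....1..2.
After op 5 (insert('t')): buffer="iaiathqqtbqe" (len 12), cursors c1@5 c2@9, authorship ....1.1.2.2.
After op 6 (insert('l')): buffer="iaiatlhqqtlbqe" (len 14), cursors c1@6 c2@11, authorship ....11.1.22.2.
After op 7 (move_right): buffer="iaiatlhqqtlbqe" (len 14), cursors c1@7 c2@12, authorship ....11.1.22.2.
After op 8 (move_left): buffer="iaiatlhqqtlbqe" (len 14), cursors c1@6 c2@11, authorship ....11.1.22.2.
Authorship (.=original, N=cursor N): . . . . 1 1 . 1 . 2 2 . 2 .
Index 10: author = 2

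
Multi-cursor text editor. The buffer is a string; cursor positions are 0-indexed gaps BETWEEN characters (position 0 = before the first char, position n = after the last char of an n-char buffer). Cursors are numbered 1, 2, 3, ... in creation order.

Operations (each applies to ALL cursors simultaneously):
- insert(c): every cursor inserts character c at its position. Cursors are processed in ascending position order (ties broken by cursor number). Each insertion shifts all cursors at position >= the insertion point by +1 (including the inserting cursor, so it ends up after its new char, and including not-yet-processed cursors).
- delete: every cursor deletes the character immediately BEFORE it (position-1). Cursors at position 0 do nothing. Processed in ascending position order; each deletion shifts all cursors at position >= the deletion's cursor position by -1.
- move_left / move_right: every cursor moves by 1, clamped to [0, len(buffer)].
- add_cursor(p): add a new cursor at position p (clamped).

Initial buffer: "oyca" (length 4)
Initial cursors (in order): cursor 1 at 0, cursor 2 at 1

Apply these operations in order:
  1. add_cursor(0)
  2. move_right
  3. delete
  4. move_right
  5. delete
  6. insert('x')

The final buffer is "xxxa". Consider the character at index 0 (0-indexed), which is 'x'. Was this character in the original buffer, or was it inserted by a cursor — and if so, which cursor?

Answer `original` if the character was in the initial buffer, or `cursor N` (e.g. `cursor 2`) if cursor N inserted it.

Answer: cursor 1

Derivation:
After op 1 (add_cursor(0)): buffer="oyca" (len 4), cursors c1@0 c3@0 c2@1, authorship ....
After op 2 (move_right): buffer="oyca" (len 4), cursors c1@1 c3@1 c2@2, authorship ....
After op 3 (delete): buffer="ca" (len 2), cursors c1@0 c2@0 c3@0, authorship ..
After op 4 (move_right): buffer="ca" (len 2), cursors c1@1 c2@1 c3@1, authorship ..
After op 5 (delete): buffer="a" (len 1), cursors c1@0 c2@0 c3@0, authorship .
After op 6 (insert('x')): buffer="xxxa" (len 4), cursors c1@3 c2@3 c3@3, authorship 123.
Authorship (.=original, N=cursor N): 1 2 3 .
Index 0: author = 1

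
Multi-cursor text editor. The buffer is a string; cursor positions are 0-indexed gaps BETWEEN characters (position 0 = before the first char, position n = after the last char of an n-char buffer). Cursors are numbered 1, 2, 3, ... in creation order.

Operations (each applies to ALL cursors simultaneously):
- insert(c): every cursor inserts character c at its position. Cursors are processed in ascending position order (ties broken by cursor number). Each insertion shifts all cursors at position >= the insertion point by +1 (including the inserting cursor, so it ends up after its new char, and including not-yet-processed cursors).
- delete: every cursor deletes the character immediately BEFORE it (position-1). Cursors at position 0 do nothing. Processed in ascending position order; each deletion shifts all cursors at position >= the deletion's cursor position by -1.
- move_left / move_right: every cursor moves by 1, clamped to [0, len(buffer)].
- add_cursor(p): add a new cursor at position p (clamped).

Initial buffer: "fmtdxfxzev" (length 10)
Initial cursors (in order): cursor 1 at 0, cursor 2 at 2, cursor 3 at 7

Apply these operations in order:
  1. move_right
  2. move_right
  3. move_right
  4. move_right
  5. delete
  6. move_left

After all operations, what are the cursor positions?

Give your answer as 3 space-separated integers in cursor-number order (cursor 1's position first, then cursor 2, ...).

Answer: 2 3 6

Derivation:
After op 1 (move_right): buffer="fmtdxfxzev" (len 10), cursors c1@1 c2@3 c3@8, authorship ..........
After op 2 (move_right): buffer="fmtdxfxzev" (len 10), cursors c1@2 c2@4 c3@9, authorship ..........
After op 3 (move_right): buffer="fmtdxfxzev" (len 10), cursors c1@3 c2@5 c3@10, authorship ..........
After op 4 (move_right): buffer="fmtdxfxzev" (len 10), cursors c1@4 c2@6 c3@10, authorship ..........
After op 5 (delete): buffer="fmtxxze" (len 7), cursors c1@3 c2@4 c3@7, authorship .......
After op 6 (move_left): buffer="fmtxxze" (len 7), cursors c1@2 c2@3 c3@6, authorship .......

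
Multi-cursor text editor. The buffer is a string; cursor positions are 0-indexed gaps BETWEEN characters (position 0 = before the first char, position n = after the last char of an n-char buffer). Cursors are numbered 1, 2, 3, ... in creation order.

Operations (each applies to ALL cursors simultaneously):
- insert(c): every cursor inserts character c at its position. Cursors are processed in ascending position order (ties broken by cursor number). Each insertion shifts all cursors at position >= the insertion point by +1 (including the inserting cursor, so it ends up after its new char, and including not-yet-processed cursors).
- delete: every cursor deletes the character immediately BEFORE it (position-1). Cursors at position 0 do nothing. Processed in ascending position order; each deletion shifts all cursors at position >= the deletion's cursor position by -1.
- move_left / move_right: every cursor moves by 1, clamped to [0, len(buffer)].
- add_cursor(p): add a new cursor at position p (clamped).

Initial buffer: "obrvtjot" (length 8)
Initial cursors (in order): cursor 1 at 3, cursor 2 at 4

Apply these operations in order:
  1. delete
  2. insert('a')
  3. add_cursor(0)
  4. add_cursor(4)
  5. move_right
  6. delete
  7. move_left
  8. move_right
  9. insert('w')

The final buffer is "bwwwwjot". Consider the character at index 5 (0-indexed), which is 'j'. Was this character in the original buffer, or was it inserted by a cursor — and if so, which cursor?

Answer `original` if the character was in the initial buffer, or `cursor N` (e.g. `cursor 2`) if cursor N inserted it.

Answer: original

Derivation:
After op 1 (delete): buffer="obtjot" (len 6), cursors c1@2 c2@2, authorship ......
After op 2 (insert('a')): buffer="obaatjot" (len 8), cursors c1@4 c2@4, authorship ..12....
After op 3 (add_cursor(0)): buffer="obaatjot" (len 8), cursors c3@0 c1@4 c2@4, authorship ..12....
After op 4 (add_cursor(4)): buffer="obaatjot" (len 8), cursors c3@0 c1@4 c2@4 c4@4, authorship ..12....
After op 5 (move_right): buffer="obaatjot" (len 8), cursors c3@1 c1@5 c2@5 c4@5, authorship ..12....
After op 6 (delete): buffer="bjot" (len 4), cursors c3@0 c1@1 c2@1 c4@1, authorship ....
After op 7 (move_left): buffer="bjot" (len 4), cursors c1@0 c2@0 c3@0 c4@0, authorship ....
After op 8 (move_right): buffer="bjot" (len 4), cursors c1@1 c2@1 c3@1 c4@1, authorship ....
After op 9 (insert('w')): buffer="bwwwwjot" (len 8), cursors c1@5 c2@5 c3@5 c4@5, authorship .1234...
Authorship (.=original, N=cursor N): . 1 2 3 4 . . .
Index 5: author = original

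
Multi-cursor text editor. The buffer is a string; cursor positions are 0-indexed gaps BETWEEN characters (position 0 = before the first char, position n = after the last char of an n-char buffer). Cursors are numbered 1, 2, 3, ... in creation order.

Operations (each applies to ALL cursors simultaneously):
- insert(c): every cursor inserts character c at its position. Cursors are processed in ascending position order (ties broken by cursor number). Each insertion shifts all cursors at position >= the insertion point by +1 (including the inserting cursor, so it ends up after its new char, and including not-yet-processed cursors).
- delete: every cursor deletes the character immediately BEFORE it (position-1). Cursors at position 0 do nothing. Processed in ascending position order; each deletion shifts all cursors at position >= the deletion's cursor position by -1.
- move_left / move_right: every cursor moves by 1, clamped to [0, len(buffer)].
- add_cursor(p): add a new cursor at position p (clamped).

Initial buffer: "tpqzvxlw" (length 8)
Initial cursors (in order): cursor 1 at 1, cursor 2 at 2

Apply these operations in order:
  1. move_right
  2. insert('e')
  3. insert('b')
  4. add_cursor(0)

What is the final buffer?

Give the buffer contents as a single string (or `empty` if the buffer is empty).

After op 1 (move_right): buffer="tpqzvxlw" (len 8), cursors c1@2 c2@3, authorship ........
After op 2 (insert('e')): buffer="tpeqezvxlw" (len 10), cursors c1@3 c2@5, authorship ..1.2.....
After op 3 (insert('b')): buffer="tpebqebzvxlw" (len 12), cursors c1@4 c2@7, authorship ..11.22.....
After op 4 (add_cursor(0)): buffer="tpebqebzvxlw" (len 12), cursors c3@0 c1@4 c2@7, authorship ..11.22.....

Answer: tpebqebzvxlw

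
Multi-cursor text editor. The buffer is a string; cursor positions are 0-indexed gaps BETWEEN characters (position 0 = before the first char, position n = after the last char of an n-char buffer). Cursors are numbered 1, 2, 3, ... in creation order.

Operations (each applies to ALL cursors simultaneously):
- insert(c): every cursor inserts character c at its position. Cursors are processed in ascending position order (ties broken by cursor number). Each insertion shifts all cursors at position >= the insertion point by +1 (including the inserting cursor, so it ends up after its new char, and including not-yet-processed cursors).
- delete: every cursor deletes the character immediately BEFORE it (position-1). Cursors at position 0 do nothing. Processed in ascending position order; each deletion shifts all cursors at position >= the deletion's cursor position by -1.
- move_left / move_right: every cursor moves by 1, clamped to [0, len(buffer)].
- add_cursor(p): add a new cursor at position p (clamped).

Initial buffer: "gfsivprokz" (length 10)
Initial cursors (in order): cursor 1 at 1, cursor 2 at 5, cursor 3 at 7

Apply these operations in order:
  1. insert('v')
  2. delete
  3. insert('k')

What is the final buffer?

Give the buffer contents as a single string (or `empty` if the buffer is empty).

After op 1 (insert('v')): buffer="gvfsivvprvokz" (len 13), cursors c1@2 c2@7 c3@10, authorship .1....2..3...
After op 2 (delete): buffer="gfsivprokz" (len 10), cursors c1@1 c2@5 c3@7, authorship ..........
After op 3 (insert('k')): buffer="gkfsivkprkokz" (len 13), cursors c1@2 c2@7 c3@10, authorship .1....2..3...

Answer: gkfsivkprkokz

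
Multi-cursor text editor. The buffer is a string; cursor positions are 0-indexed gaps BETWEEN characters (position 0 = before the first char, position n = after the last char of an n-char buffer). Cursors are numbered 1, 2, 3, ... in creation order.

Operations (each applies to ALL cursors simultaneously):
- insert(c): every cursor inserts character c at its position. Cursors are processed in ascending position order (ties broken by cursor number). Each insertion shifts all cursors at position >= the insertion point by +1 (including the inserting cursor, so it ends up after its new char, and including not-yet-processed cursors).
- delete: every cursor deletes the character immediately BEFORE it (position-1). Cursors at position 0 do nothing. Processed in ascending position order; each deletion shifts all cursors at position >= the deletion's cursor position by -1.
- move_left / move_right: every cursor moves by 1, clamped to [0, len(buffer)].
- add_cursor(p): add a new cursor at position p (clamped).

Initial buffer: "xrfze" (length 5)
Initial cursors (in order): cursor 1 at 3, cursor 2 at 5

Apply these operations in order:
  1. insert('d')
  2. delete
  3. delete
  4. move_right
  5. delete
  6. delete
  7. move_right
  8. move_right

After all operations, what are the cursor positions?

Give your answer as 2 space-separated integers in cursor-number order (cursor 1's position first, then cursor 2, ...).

After op 1 (insert('d')): buffer="xrfdzed" (len 7), cursors c1@4 c2@7, authorship ...1..2
After op 2 (delete): buffer="xrfze" (len 5), cursors c1@3 c2@5, authorship .....
After op 3 (delete): buffer="xrz" (len 3), cursors c1@2 c2@3, authorship ...
After op 4 (move_right): buffer="xrz" (len 3), cursors c1@3 c2@3, authorship ...
After op 5 (delete): buffer="x" (len 1), cursors c1@1 c2@1, authorship .
After op 6 (delete): buffer="" (len 0), cursors c1@0 c2@0, authorship 
After op 7 (move_right): buffer="" (len 0), cursors c1@0 c2@0, authorship 
After op 8 (move_right): buffer="" (len 0), cursors c1@0 c2@0, authorship 

Answer: 0 0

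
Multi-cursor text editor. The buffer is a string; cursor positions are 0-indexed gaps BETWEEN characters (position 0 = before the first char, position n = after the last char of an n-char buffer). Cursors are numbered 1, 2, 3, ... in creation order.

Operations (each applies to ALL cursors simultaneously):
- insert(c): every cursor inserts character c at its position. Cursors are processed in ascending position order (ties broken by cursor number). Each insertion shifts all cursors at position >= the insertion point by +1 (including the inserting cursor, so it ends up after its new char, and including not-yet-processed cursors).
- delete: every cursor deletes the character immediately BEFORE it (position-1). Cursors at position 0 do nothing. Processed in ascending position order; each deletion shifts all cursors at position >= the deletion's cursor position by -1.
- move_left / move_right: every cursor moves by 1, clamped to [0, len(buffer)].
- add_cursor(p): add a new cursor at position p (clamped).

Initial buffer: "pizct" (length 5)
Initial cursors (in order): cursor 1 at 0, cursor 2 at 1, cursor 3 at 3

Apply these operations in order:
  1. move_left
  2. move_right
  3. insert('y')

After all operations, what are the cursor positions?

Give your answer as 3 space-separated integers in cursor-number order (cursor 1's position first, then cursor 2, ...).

After op 1 (move_left): buffer="pizct" (len 5), cursors c1@0 c2@0 c3@2, authorship .....
After op 2 (move_right): buffer="pizct" (len 5), cursors c1@1 c2@1 c3@3, authorship .....
After op 3 (insert('y')): buffer="pyyizyct" (len 8), cursors c1@3 c2@3 c3@6, authorship .12..3..

Answer: 3 3 6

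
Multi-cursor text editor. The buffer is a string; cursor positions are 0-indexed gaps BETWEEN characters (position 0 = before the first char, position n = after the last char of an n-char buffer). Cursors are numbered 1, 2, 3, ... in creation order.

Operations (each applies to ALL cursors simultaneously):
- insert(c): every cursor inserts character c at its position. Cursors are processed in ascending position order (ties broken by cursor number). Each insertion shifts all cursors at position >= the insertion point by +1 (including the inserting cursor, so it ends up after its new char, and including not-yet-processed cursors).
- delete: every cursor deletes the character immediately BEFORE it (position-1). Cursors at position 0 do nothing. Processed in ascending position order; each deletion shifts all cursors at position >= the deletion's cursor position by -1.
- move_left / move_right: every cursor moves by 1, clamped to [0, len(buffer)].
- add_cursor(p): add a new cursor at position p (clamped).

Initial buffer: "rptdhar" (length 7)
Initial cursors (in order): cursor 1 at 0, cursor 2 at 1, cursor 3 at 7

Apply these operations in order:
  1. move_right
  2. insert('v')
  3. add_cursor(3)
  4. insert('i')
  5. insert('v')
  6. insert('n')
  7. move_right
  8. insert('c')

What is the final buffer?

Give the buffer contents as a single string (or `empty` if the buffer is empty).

Answer: rvivnpcivnvcivntcdharvivnc

Derivation:
After op 1 (move_right): buffer="rptdhar" (len 7), cursors c1@1 c2@2 c3@7, authorship .......
After op 2 (insert('v')): buffer="rvpvtdharv" (len 10), cursors c1@2 c2@4 c3@10, authorship .1.2.....3
After op 3 (add_cursor(3)): buffer="rvpvtdharv" (len 10), cursors c1@2 c4@3 c2@4 c3@10, authorship .1.2.....3
After op 4 (insert('i')): buffer="rvipivitdharvi" (len 14), cursors c1@3 c4@5 c2@7 c3@14, authorship .11.422.....33
After op 5 (insert('v')): buffer="rvivpivvivtdharviv" (len 18), cursors c1@4 c4@7 c2@10 c3@18, authorship .111.44222.....333
After op 6 (insert('n')): buffer="rvivnpivnvivntdharvivn" (len 22), cursors c1@5 c4@9 c2@13 c3@22, authorship .1111.4442222.....3333
After op 7 (move_right): buffer="rvivnpivnvivntdharvivn" (len 22), cursors c1@6 c4@10 c2@14 c3@22, authorship .1111.4442222.....3333
After op 8 (insert('c')): buffer="rvivnpcivnvcivntcdharvivnc" (len 26), cursors c1@7 c4@12 c2@17 c3@26, authorship .1111.144424222.2....33333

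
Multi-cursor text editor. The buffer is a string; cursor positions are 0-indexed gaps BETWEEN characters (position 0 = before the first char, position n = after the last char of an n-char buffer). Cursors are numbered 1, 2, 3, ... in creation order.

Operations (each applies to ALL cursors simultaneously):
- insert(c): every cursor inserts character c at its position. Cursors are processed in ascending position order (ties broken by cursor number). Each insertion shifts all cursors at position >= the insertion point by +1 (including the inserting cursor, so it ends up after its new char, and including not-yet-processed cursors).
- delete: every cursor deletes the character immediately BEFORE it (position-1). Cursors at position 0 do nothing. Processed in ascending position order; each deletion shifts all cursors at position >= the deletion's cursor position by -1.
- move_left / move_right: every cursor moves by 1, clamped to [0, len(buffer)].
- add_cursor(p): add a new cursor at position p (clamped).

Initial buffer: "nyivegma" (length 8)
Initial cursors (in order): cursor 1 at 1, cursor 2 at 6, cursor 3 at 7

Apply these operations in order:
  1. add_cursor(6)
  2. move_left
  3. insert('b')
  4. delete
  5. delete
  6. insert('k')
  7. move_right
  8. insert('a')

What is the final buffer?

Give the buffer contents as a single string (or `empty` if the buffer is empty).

Answer: knayikkkmaaaa

Derivation:
After op 1 (add_cursor(6)): buffer="nyivegma" (len 8), cursors c1@1 c2@6 c4@6 c3@7, authorship ........
After op 2 (move_left): buffer="nyivegma" (len 8), cursors c1@0 c2@5 c4@5 c3@6, authorship ........
After op 3 (insert('b')): buffer="bnyivebbgbma" (len 12), cursors c1@1 c2@8 c4@8 c3@10, authorship 1.....24.3..
After op 4 (delete): buffer="nyivegma" (len 8), cursors c1@0 c2@5 c4@5 c3@6, authorship ........
After op 5 (delete): buffer="nyima" (len 5), cursors c1@0 c2@3 c3@3 c4@3, authorship .....
After op 6 (insert('k')): buffer="knyikkkma" (len 9), cursors c1@1 c2@7 c3@7 c4@7, authorship 1...234..
After op 7 (move_right): buffer="knyikkkma" (len 9), cursors c1@2 c2@8 c3@8 c4@8, authorship 1...234..
After op 8 (insert('a')): buffer="knayikkkmaaaa" (len 13), cursors c1@3 c2@12 c3@12 c4@12, authorship 1.1..234.234.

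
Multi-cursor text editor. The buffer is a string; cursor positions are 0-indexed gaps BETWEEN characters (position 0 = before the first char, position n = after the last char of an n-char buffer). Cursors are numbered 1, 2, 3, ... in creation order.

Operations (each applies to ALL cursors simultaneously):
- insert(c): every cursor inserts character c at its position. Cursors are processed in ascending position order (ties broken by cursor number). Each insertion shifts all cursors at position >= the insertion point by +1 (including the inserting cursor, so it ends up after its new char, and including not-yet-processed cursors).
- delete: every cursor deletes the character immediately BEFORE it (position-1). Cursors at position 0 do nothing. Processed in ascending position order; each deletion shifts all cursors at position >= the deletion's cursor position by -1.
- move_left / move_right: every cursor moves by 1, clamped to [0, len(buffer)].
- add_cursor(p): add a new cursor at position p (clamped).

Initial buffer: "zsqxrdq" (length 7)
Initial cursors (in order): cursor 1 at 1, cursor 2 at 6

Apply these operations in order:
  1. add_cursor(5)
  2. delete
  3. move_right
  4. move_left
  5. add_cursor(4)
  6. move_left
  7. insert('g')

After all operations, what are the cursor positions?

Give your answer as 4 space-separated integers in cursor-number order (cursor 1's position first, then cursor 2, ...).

Answer: 1 5 5 7

Derivation:
After op 1 (add_cursor(5)): buffer="zsqxrdq" (len 7), cursors c1@1 c3@5 c2@6, authorship .......
After op 2 (delete): buffer="sqxq" (len 4), cursors c1@0 c2@3 c3@3, authorship ....
After op 3 (move_right): buffer="sqxq" (len 4), cursors c1@1 c2@4 c3@4, authorship ....
After op 4 (move_left): buffer="sqxq" (len 4), cursors c1@0 c2@3 c3@3, authorship ....
After op 5 (add_cursor(4)): buffer="sqxq" (len 4), cursors c1@0 c2@3 c3@3 c4@4, authorship ....
After op 6 (move_left): buffer="sqxq" (len 4), cursors c1@0 c2@2 c3@2 c4@3, authorship ....
After op 7 (insert('g')): buffer="gsqggxgq" (len 8), cursors c1@1 c2@5 c3@5 c4@7, authorship 1..23.4.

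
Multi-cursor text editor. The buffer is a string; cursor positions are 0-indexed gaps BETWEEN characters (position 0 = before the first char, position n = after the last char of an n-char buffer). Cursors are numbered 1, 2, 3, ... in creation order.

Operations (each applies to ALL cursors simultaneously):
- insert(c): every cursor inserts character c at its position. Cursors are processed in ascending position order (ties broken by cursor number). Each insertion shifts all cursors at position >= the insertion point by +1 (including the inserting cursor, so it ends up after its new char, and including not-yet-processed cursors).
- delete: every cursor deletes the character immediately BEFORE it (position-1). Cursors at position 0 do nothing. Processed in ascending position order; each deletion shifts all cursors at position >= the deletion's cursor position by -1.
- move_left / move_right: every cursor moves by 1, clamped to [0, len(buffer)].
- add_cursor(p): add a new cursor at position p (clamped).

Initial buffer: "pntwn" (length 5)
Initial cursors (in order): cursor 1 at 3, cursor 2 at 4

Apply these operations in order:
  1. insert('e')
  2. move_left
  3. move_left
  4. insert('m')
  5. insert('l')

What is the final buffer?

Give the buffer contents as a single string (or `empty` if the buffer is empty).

Answer: pnmltemlwen

Derivation:
After op 1 (insert('e')): buffer="pntewen" (len 7), cursors c1@4 c2@6, authorship ...1.2.
After op 2 (move_left): buffer="pntewen" (len 7), cursors c1@3 c2@5, authorship ...1.2.
After op 3 (move_left): buffer="pntewen" (len 7), cursors c1@2 c2@4, authorship ...1.2.
After op 4 (insert('m')): buffer="pnmtemwen" (len 9), cursors c1@3 c2@6, authorship ..1.12.2.
After op 5 (insert('l')): buffer="pnmltemlwen" (len 11), cursors c1@4 c2@8, authorship ..11.122.2.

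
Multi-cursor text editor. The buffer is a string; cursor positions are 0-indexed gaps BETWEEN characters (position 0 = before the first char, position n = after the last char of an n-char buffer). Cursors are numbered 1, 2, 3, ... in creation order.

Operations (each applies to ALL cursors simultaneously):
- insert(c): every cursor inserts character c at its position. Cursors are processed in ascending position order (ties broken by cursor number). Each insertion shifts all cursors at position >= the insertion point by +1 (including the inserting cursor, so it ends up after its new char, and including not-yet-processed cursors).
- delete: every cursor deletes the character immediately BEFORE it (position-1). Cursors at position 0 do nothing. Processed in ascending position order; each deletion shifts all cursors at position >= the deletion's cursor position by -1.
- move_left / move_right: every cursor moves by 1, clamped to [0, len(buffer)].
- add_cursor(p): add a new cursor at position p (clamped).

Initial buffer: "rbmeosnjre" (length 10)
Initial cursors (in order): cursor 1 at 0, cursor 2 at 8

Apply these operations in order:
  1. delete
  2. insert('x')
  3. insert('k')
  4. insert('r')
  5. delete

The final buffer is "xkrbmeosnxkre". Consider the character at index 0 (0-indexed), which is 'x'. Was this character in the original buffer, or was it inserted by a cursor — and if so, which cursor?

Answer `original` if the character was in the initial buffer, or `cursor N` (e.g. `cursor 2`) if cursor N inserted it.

Answer: cursor 1

Derivation:
After op 1 (delete): buffer="rbmeosnre" (len 9), cursors c1@0 c2@7, authorship .........
After op 2 (insert('x')): buffer="xrbmeosnxre" (len 11), cursors c1@1 c2@9, authorship 1.......2..
After op 3 (insert('k')): buffer="xkrbmeosnxkre" (len 13), cursors c1@2 c2@11, authorship 11.......22..
After op 4 (insert('r')): buffer="xkrrbmeosnxkrre" (len 15), cursors c1@3 c2@13, authorship 111.......222..
After op 5 (delete): buffer="xkrbmeosnxkre" (len 13), cursors c1@2 c2@11, authorship 11.......22..
Authorship (.=original, N=cursor N): 1 1 . . . . . . . 2 2 . .
Index 0: author = 1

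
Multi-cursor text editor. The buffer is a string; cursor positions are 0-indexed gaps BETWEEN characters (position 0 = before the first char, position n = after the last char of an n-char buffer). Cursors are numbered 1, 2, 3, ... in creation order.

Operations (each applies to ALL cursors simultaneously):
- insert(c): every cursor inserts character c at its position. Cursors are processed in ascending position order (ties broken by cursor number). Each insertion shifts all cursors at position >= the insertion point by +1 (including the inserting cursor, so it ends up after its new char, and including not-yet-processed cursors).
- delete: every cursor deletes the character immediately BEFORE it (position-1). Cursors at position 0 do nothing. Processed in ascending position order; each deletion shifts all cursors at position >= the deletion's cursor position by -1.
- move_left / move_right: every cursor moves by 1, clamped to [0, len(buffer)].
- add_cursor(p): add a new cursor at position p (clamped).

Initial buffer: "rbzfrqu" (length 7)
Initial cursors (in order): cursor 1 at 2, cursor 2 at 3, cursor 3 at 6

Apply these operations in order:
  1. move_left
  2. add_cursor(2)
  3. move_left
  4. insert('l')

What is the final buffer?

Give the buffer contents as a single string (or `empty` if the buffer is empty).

After op 1 (move_left): buffer="rbzfrqu" (len 7), cursors c1@1 c2@2 c3@5, authorship .......
After op 2 (add_cursor(2)): buffer="rbzfrqu" (len 7), cursors c1@1 c2@2 c4@2 c3@5, authorship .......
After op 3 (move_left): buffer="rbzfrqu" (len 7), cursors c1@0 c2@1 c4@1 c3@4, authorship .......
After op 4 (insert('l')): buffer="lrllbzflrqu" (len 11), cursors c1@1 c2@4 c4@4 c3@8, authorship 1.24...3...

Answer: lrllbzflrqu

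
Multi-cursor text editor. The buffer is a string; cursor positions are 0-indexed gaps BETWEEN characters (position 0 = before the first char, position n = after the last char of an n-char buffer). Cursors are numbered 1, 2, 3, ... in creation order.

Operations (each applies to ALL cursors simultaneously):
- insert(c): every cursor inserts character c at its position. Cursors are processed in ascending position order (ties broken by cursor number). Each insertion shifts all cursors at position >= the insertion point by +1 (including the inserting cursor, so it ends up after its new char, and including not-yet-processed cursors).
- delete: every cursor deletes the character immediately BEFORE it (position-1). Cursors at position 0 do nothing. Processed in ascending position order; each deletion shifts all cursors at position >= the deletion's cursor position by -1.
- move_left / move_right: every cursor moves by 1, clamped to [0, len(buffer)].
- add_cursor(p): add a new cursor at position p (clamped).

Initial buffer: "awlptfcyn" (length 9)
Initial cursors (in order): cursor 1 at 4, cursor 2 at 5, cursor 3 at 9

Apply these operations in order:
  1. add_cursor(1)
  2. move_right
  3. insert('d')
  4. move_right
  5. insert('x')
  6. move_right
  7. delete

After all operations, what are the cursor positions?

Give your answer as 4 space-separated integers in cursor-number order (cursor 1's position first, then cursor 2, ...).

Answer: 9 11 13 5

Derivation:
After op 1 (add_cursor(1)): buffer="awlptfcyn" (len 9), cursors c4@1 c1@4 c2@5 c3@9, authorship .........
After op 2 (move_right): buffer="awlptfcyn" (len 9), cursors c4@2 c1@5 c2@6 c3@9, authorship .........
After op 3 (insert('d')): buffer="awdlptdfdcynd" (len 13), cursors c4@3 c1@7 c2@9 c3@13, authorship ..4...1.2...3
After op 4 (move_right): buffer="awdlptdfdcynd" (len 13), cursors c4@4 c1@8 c2@10 c3@13, authorship ..4...1.2...3
After op 5 (insert('x')): buffer="awdlxptdfxdcxyndx" (len 17), cursors c4@5 c1@10 c2@13 c3@17, authorship ..4.4..1.12.2..33
After op 6 (move_right): buffer="awdlxptdfxdcxyndx" (len 17), cursors c4@6 c1@11 c2@14 c3@17, authorship ..4.4..1.12.2..33
After op 7 (delete): buffer="awdlxtdfxcxnd" (len 13), cursors c4@5 c1@9 c2@11 c3@13, authorship ..4.4.1.1.2.3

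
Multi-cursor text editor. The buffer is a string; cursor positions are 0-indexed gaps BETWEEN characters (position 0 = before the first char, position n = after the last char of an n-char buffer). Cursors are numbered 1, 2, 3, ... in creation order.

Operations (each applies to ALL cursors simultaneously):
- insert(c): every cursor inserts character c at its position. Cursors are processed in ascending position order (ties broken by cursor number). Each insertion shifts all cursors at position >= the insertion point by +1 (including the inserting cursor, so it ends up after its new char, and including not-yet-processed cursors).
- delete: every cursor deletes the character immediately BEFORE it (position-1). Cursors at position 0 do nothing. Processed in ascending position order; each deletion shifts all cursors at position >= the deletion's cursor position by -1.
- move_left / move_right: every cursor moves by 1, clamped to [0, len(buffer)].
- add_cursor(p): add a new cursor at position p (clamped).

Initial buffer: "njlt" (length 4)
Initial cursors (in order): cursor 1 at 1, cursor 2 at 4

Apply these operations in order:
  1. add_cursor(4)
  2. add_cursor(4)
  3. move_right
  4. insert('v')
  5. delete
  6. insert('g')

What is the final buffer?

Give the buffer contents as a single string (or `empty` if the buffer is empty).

Answer: njgltggg

Derivation:
After op 1 (add_cursor(4)): buffer="njlt" (len 4), cursors c1@1 c2@4 c3@4, authorship ....
After op 2 (add_cursor(4)): buffer="njlt" (len 4), cursors c1@1 c2@4 c3@4 c4@4, authorship ....
After op 3 (move_right): buffer="njlt" (len 4), cursors c1@2 c2@4 c3@4 c4@4, authorship ....
After op 4 (insert('v')): buffer="njvltvvv" (len 8), cursors c1@3 c2@8 c3@8 c4@8, authorship ..1..234
After op 5 (delete): buffer="njlt" (len 4), cursors c1@2 c2@4 c3@4 c4@4, authorship ....
After op 6 (insert('g')): buffer="njgltggg" (len 8), cursors c1@3 c2@8 c3@8 c4@8, authorship ..1..234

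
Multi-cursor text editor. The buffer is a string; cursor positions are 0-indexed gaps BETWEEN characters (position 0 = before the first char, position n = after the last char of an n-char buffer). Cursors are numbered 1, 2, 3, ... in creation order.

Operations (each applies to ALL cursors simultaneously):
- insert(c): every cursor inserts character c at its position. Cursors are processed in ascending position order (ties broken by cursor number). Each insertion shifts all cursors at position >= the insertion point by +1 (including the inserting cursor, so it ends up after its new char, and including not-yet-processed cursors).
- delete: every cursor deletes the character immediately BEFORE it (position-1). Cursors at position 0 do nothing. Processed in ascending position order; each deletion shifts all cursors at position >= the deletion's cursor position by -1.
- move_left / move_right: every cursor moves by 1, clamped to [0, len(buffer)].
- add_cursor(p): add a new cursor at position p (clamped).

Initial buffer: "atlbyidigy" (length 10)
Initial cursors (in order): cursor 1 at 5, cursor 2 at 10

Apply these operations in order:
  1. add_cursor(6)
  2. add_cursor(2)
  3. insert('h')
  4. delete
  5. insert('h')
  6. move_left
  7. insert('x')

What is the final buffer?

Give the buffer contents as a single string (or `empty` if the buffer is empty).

Answer: atxhlbyxhixhdigyxh

Derivation:
After op 1 (add_cursor(6)): buffer="atlbyidigy" (len 10), cursors c1@5 c3@6 c2@10, authorship ..........
After op 2 (add_cursor(2)): buffer="atlbyidigy" (len 10), cursors c4@2 c1@5 c3@6 c2@10, authorship ..........
After op 3 (insert('h')): buffer="athlbyhihdigyh" (len 14), cursors c4@3 c1@7 c3@9 c2@14, authorship ..4...1.3....2
After op 4 (delete): buffer="atlbyidigy" (len 10), cursors c4@2 c1@5 c3@6 c2@10, authorship ..........
After op 5 (insert('h')): buffer="athlbyhihdigyh" (len 14), cursors c4@3 c1@7 c3@9 c2@14, authorship ..4...1.3....2
After op 6 (move_left): buffer="athlbyhihdigyh" (len 14), cursors c4@2 c1@6 c3@8 c2@13, authorship ..4...1.3....2
After op 7 (insert('x')): buffer="atxhlbyxhixhdigyxh" (len 18), cursors c4@3 c1@8 c3@11 c2@17, authorship ..44...11.33....22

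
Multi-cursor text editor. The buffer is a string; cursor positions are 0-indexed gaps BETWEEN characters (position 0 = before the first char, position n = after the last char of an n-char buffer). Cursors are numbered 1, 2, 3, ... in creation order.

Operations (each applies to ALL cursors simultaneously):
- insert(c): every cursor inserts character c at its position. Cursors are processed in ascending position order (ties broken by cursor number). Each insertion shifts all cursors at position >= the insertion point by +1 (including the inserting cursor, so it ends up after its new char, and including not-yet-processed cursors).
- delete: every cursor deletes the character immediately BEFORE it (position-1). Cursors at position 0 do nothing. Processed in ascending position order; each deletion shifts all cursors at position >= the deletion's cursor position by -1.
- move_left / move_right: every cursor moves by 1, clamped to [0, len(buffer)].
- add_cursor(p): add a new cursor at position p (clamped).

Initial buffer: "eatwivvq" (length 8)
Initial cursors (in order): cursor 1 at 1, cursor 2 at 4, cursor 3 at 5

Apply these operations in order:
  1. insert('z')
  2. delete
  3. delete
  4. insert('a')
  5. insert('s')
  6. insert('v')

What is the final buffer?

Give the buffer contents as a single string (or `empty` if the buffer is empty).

After op 1 (insert('z')): buffer="ezatwzizvvq" (len 11), cursors c1@2 c2@6 c3@8, authorship .1...2.3...
After op 2 (delete): buffer="eatwivvq" (len 8), cursors c1@1 c2@4 c3@5, authorship ........
After op 3 (delete): buffer="atvvq" (len 5), cursors c1@0 c2@2 c3@2, authorship .....
After op 4 (insert('a')): buffer="aataavvq" (len 8), cursors c1@1 c2@5 c3@5, authorship 1..23...
After op 5 (insert('s')): buffer="asataassvvq" (len 11), cursors c1@2 c2@8 c3@8, authorship 11..2323...
After op 6 (insert('v')): buffer="asvataassvvvvq" (len 14), cursors c1@3 c2@11 c3@11, authorship 111..232323...

Answer: asvataassvvvvq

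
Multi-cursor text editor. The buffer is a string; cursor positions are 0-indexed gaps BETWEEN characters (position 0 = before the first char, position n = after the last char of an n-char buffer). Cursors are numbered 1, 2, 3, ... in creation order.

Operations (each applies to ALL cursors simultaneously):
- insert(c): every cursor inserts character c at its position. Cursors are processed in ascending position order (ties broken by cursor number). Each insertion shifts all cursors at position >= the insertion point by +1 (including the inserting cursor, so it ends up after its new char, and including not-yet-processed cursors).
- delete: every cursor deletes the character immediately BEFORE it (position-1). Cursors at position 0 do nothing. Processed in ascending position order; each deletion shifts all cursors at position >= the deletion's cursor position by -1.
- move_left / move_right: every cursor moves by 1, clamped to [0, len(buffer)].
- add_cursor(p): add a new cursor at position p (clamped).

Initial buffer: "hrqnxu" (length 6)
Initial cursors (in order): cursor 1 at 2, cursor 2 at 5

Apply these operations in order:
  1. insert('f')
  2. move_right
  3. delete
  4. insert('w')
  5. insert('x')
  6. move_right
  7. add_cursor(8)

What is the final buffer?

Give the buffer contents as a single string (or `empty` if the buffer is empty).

Answer: hrfwxnxfwx

Derivation:
After op 1 (insert('f')): buffer="hrfqnxfu" (len 8), cursors c1@3 c2@7, authorship ..1...2.
After op 2 (move_right): buffer="hrfqnxfu" (len 8), cursors c1@4 c2@8, authorship ..1...2.
After op 3 (delete): buffer="hrfnxf" (len 6), cursors c1@3 c2@6, authorship ..1..2
After op 4 (insert('w')): buffer="hrfwnxfw" (len 8), cursors c1@4 c2@8, authorship ..11..22
After op 5 (insert('x')): buffer="hrfwxnxfwx" (len 10), cursors c1@5 c2@10, authorship ..111..222
After op 6 (move_right): buffer="hrfwxnxfwx" (len 10), cursors c1@6 c2@10, authorship ..111..222
After op 7 (add_cursor(8)): buffer="hrfwxnxfwx" (len 10), cursors c1@6 c3@8 c2@10, authorship ..111..222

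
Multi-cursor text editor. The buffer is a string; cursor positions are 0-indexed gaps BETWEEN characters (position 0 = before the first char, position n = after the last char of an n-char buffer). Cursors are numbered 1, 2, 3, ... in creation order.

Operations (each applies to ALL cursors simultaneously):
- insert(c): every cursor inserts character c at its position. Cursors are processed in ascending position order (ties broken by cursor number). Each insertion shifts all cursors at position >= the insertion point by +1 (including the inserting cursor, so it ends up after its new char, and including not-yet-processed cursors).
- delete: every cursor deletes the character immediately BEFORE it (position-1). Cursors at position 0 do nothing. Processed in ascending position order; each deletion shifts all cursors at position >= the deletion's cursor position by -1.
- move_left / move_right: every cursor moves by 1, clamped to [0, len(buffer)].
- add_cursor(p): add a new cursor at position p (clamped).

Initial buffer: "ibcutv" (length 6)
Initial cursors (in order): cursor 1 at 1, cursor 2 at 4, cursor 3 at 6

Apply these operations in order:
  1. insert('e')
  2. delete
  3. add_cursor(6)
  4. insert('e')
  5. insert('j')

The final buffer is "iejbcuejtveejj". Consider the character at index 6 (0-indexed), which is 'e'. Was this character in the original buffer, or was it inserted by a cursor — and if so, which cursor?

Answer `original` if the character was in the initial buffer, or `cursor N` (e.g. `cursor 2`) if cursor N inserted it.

Answer: cursor 2

Derivation:
After op 1 (insert('e')): buffer="iebcuetve" (len 9), cursors c1@2 c2@6 c3@9, authorship .1...2..3
After op 2 (delete): buffer="ibcutv" (len 6), cursors c1@1 c2@4 c3@6, authorship ......
After op 3 (add_cursor(6)): buffer="ibcutv" (len 6), cursors c1@1 c2@4 c3@6 c4@6, authorship ......
After op 4 (insert('e')): buffer="iebcuetvee" (len 10), cursors c1@2 c2@6 c3@10 c4@10, authorship .1...2..34
After op 5 (insert('j')): buffer="iejbcuejtveejj" (len 14), cursors c1@3 c2@8 c3@14 c4@14, authorship .11...22..3434
Authorship (.=original, N=cursor N): . 1 1 . . . 2 2 . . 3 4 3 4
Index 6: author = 2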